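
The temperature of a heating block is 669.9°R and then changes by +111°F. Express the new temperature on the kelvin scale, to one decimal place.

433.8 K

Initial temperature in Celsius: (669.9 - 491.67) × 5/9 = 99.0167°C.
The 111°F change is an interval, so only the factor 5/9 applies: +111 × 5/9 = +61.6667°C.
Final Celsius temperature: 99.0167 + 61.6667 = 160.6833°C.
In kelvin: 160.6833 + 273.15 = 433.8 K.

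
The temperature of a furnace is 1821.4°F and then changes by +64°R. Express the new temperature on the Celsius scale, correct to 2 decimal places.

Initial temperature in Celsius: (1821.4 - 32) × 5/9 = 994.1111°C.
The 64°R change is an interval, so only the factor 5/9 applies: +64 × 5/9 = +35.5556°C.
Final Celsius temperature: 994.1111 + 35.5556 = 1029.6667°C.

1029.67°C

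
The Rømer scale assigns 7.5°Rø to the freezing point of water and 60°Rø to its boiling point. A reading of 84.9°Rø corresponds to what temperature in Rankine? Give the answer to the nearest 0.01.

757.04°R

Linear interpolation between the fixed points: C = (84.9 - 7.5) × 100 / (60 - 7.5) = 147.4286°C.
Then 147.4286 × 1.8 + 491.67 = 757.04°R.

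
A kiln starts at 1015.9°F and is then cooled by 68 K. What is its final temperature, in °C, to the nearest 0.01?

478.61°C

Initial temperature in Celsius: (1015.9 - 32) × 5/9 = 546.6111°C.
The 68 K change is an interval; Kelvin and Celsius degrees are the same size, so ΔC = -68°C.
Final Celsius temperature: 546.6111 - 68.0000 = 478.6111°C.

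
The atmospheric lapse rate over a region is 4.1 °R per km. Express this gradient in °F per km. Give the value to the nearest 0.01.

4.10 °F/km

Since only a temperature interval is involved, the additive offset between the scales drops out.
A change of 1°R is a change of 1°F, so 4.1 × 1 = 4.10.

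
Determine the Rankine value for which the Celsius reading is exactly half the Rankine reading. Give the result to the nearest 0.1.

4916.7°R

Let R be the Rankine reading. The Celsius reading is C = 5/9·R - 273.15.
Require C = 0.5·R: 5/9·R - 273.15 = 0.5·R.
(1/18)·R = 273.15  ⇒  R = 4916.7.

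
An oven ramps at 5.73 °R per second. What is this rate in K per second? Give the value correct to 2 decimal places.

The quantity depends on a temperature interval, so only the ratio of degree sizes applies; the offset between the scales is irrelevant.
A change of 1°R is a change of 5/9 K, so 5.73 × 5/9 = 3.18.

3.18 K/second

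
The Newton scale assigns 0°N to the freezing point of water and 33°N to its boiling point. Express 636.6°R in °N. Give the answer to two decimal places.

First in Celsius: (636.6 - 491.67) × 5/9 = 80.5167°C.
Linearly onto the Newton scale: 0 + (80.5167 / 100) × (33 - 0) = 26.57°N.

26.57°N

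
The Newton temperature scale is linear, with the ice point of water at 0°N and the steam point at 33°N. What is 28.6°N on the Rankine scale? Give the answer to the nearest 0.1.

Linear interpolation between the fixed points: C = (28.6 - 0) × 100 / (33 - 0) = 86.6667°C.
Then 86.6667 × 1.8 + 491.67 = 647.7°R.

647.7°R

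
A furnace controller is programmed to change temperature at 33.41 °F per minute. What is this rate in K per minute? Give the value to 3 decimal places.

Since only a temperature interval is involved, the additive offset between the scales drops out.
A change of 1°F is a change of 5/9 K, so 33.41 × 5/9 = 18.561.

18.561 K/minute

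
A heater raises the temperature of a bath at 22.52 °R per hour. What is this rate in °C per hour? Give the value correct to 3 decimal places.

The quantity depends on a temperature interval, so only the ratio of degree sizes applies; the offset between the scales is irrelevant.
A change of 1°R is a change of 5/9°C, so 22.52 × 5/9 = 12.511.

12.511 °C/hour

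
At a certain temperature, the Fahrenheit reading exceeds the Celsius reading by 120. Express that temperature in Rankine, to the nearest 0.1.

Let x be the Celsius reading; then the Fahrenheit reading is 1.8·x + 32.
(1.8·x + 32) - x = 120  ⇒  (0.8)·x = 88  ⇒  x = 110.0000°C.
In Rankine: 110.0000 × 1.8 + 491.67 = 689.7°R.

689.7°R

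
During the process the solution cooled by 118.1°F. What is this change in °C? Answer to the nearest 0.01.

For a temperature interval the offset drops out; only the factor 5/9 applies.
118.1 × 5/9 = 65.61.

65.61°C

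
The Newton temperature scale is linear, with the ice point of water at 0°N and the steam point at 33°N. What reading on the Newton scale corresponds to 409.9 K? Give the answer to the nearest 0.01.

45.13°N

First in Celsius: 409.9 - 273.15 = 136.7500°C.
Linearly onto the Newton scale: 0 + (136.7500 / 100) × (33 - 0) = 45.13°N.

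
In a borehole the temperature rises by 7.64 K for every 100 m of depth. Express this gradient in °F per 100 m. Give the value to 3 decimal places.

The quantity depends on a temperature interval, so only the ratio of degree sizes applies; the offset between the scales is irrelevant.
A change of 1 K is a change of 1.8°F, so 7.64 × 1.8 = 13.752.

13.752 °F/100 m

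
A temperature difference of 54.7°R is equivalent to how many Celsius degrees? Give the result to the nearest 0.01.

30.39°C

For a temperature interval the offset drops out; only the factor 5/9 applies.
54.7 × 5/9 = 30.39.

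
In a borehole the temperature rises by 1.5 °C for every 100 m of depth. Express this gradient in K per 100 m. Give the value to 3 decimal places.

Since only a temperature interval is involved, the additive offset between the scales drops out.
A change of 1°C is a change of 1 K, so 1.5 × 1 = 1.500.

1.500 K/100 m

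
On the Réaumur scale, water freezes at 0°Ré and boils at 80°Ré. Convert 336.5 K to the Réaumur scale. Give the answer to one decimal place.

First in Celsius: 336.5 - 273.15 = 63.3500°C.
Linearly onto the Réaumur scale: 0 + (63.3500 / 100) × (80 - 0) = 50.7°Ré.

50.7°Ré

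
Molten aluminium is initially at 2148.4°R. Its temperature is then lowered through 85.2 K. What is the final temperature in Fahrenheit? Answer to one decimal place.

1535.4°F

Initial temperature in Celsius: (2148.4 - 491.67) × 5/9 = 920.4056°C.
The 85.2 K change is an interval; Kelvin and Celsius degrees are the same size, so ΔC = -85.2°C.
Final Celsius temperature: 920.4056 - 85.2000 = 835.2056°C.
In Fahrenheit: 835.2056 × 1.8 + 32 = 1535.4°F.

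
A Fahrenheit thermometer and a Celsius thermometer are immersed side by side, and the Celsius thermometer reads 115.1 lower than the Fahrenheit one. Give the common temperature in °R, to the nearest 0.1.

678.6°R

Let x be the Fahrenheit reading; then the Celsius reading is 5/9·x - 17.7778.
(5/9·x - 17.7778) - x = -115.1  ⇒  (-4/9)·x = -97.3222  ⇒  x = 218.9750°F.
In Celsius: (218.975 - 32) × 5/9 = 103.8750°C.
In Rankine: 103.8750 × 1.8 + 491.67 = 678.6°R.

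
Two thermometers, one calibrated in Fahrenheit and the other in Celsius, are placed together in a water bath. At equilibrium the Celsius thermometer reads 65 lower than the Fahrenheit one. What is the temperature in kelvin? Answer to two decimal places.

314.40 K

Let x be the Fahrenheit reading; then the Celsius reading is 5/9·x - 17.7778.
(5/9·x - 17.7778) - x = -65  ⇒  (-4/9)·x = -47.2222  ⇒  x = 106.2500°F.
In Celsius: (106.25 - 32) × 5/9 = 41.2500°C.
In kelvin: 41.2500 + 273.15 = 314.40 K.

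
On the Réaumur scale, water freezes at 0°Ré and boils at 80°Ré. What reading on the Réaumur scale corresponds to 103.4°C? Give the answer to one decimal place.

Linearly onto the Réaumur scale: 0 + (103.4000 / 100) × (80 - 0) = 82.7°Ré.

82.7°Ré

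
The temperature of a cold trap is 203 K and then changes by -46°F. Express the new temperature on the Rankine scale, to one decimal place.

319.4°R

Initial temperature in Celsius: 203 - 273.15 = -70.1500°C.
The 46°F change is an interval, so only the factor 5/9 applies: -46 × 5/9 = -25.5556°C.
Final Celsius temperature: -70.1500 - 25.5556 = -95.7056°C.
In Rankine: -95.7056 × 1.8 + 491.67 = 319.4°R.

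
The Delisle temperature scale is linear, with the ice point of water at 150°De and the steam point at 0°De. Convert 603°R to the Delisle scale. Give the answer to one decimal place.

57.2°De

First in Celsius: (603 - 491.67) × 5/9 = 61.8500°C.
Linearly onto the Delisle scale: 150 + (61.8500 / 100) × (0 - 150) = 57.2°De.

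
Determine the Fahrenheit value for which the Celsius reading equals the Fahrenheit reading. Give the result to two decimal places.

-40.00°F

Let F be the Fahrenheit reading. The Celsius reading is C = 5/9·F - 17.7778.
Set C = F: 5/9·F - 17.7778 = F.
(-4/9)·F = 17.7778  ⇒  F = -40.00.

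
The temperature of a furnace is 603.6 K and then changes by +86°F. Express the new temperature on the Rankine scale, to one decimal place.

1172.5°R

Initial temperature in Celsius: 603.6 - 273.15 = 330.4500°C.
The 86°F change is an interval, so only the factor 5/9 applies: +86 × 5/9 = +47.7778°C.
Final Celsius temperature: 330.4500 + 47.7778 = 378.2278°C.
In Rankine: 378.2278 × 1.8 + 491.67 = 1172.5°R.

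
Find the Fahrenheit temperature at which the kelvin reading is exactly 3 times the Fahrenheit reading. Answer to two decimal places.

104.47°F

Let F be the Fahrenheit reading. The kelvin reading is K = 5/9·F + 255.372.
Require K = 3·F: 5/9·F + 255.372 = 3·F.
(-22/9)·F = -255.372  ⇒  F = 104.47.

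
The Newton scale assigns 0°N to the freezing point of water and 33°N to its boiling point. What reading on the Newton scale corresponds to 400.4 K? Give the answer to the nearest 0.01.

First in Celsius: 400.4 - 273.15 = 127.2500°C.
Linearly onto the Newton scale: 0 + (127.2500 / 100) × (33 - 0) = 41.99°N.

41.99°N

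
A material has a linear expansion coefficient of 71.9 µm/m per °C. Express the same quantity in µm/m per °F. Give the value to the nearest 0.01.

39.94 µm/m per °F

The quantity depends on a temperature interval, so only the ratio of degree sizes applies; the offset between the scales is irrelevant.
A change of 1°F is a change of 5/9°C, so per °F the value is 71.9 × 5/9 = 39.94.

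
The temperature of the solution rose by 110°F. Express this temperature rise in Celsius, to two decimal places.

An interval of 1°F corresponds to 5/9°C.
110 × 5/9 = 61.11.

61.11°C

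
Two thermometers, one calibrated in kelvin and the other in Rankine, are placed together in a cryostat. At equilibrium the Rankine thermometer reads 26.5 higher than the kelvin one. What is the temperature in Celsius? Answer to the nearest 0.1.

-240.0°C

Let x be the kelvin reading; then the Rankine reading is 1.8·x.
(1.8·x) - x = 26.5  ⇒  (0.8)·x = 26.5  ⇒  x = 33.1250 K.
In Celsius: 33.125 - 273.15 = -240.0°C.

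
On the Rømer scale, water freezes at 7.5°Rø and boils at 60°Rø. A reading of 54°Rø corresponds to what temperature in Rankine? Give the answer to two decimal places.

651.10°R

Linear interpolation between the fixed points: C = (54 - 7.5) × 100 / (60 - 7.5) = 88.5714°C.
Then 88.5714 × 1.8 + 491.67 = 651.10°R.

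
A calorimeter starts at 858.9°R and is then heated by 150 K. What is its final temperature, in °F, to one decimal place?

669.2°F

Initial temperature in Celsius: (858.9 - 491.67) × 5/9 = 204.0167°C.
The 150 K change is an interval; Kelvin and Celsius degrees are the same size, so ΔC = +150°C.
Final Celsius temperature: 204.0167 + 150.0000 = 354.0167°C.
In Fahrenheit: 354.0167 × 1.8 + 32 = 669.2°F.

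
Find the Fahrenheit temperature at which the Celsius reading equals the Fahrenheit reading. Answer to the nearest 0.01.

Let F be the Fahrenheit reading. The Celsius reading is C = 5/9·F - 17.7778.
Set C = F: 5/9·F - 17.7778 = F.
(-4/9)·F = 17.7778  ⇒  F = -40.00.

-40.00°F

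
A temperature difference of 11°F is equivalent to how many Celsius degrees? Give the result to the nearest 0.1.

6.1°C

For a temperature interval the offset drops out; only the factor 5/9 applies.
11 × 5/9 = 6.1.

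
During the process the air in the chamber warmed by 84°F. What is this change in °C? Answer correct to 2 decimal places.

Only the scale ratio 5/9 matters for a change in temperature.
84 × 5/9 = 46.67.

46.67°C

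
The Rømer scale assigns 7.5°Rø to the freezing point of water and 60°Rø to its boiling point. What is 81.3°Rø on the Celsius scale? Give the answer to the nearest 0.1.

140.6°C

Linear interpolation between the fixed points: C = (81.3 - 7.5) × 100 / (60 - 7.5) = 140.5714°C.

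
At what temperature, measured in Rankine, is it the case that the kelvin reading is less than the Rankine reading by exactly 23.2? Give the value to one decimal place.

Let R be the Rankine reading. The kelvin reading is K = 5/9·R.
Require K - R = -23.2: (-4/9)·R = -23.2.
R = (-23.2) / (-4/9) = 52.2.

52.2°R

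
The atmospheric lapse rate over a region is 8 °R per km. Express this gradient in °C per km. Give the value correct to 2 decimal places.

Since only a temperature interval is involved, the additive offset between the scales drops out.
A change of 1°R is a change of 5/9°C, so 8 × 5/9 = 4.44.

4.44 °C/km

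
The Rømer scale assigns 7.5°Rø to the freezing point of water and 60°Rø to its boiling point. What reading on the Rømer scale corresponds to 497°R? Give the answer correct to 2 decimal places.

First in Celsius: (497 - 491.67) × 5/9 = 2.9611°C.
Linearly onto the Rømer scale: 7.5 + (2.9611 / 100) × (60 - 7.5) = 9.05°Rø.

9.05°Rø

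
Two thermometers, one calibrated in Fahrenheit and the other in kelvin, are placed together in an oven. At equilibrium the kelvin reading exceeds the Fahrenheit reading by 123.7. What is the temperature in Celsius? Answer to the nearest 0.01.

Let x be the Fahrenheit reading; then the kelvin reading is 5/9·x + 255.372.
(5/9·x + 255.372) - x = 123.7  ⇒  (-4/9)·x = -131.672  ⇒  x = 296.2625°F.
In Celsius: (296.2625 - 32) × 5/9 = 146.81°C.

146.81°C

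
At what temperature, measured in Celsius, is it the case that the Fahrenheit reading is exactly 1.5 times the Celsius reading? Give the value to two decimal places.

-106.67°C

Let C be the Celsius reading. The Fahrenheit reading is F = 1.8·C + 32.
Require F = 1.5·C: 1.8·C + 32 = 1.5·C.
(0.3)·C = -32  ⇒  C = -106.67.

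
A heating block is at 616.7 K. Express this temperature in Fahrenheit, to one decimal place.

In Celsius: 616.7 - 273.15 = 343.5500°C.
In Fahrenheit: 343.5500 × 1.8 + 32 = 650.4°F.

650.4°F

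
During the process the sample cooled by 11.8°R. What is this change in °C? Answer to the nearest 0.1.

Only the scale ratio 5/9 matters for a change in temperature.
11.8 × 5/9 = 6.6.

6.6°C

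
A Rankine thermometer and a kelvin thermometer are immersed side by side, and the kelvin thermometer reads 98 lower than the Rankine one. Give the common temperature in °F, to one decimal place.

Let x be the Rankine reading; then the kelvin reading is 5/9·x.
(5/9·x) - x = -98  ⇒  (-4/9)·x = -98  ⇒  x = 220.5000°R.
In Celsius: (220.5 - 491.67) × 5/9 = -150.6500°C.
In Fahrenheit: -150.6500 × 1.8 + 32 = -239.2°F.

-239.2°F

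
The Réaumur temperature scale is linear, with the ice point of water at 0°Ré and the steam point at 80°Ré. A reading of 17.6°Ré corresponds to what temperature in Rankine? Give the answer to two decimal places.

Linear interpolation between the fixed points: C = (17.6 - 0) × 100 / (80 - 0) = 22.0000°C.
Then 22.0000 × 1.8 + 491.67 = 531.27°R.

531.27°R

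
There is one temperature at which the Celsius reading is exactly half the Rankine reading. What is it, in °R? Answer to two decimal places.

4916.70°R

Let R be the Rankine reading. The Celsius reading is C = 5/9·R - 273.15.
Require C = 0.5·R: 5/9·R - 273.15 = 0.5·R.
(1/18)·R = 273.15  ⇒  R = 4916.70.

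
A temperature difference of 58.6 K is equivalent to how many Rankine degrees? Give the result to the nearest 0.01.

For a temperature interval the offset drops out; only the factor 1.8 applies.
58.6 × 1.8 = 105.48.

105.48°R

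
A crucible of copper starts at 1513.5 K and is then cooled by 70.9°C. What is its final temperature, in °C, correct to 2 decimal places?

Initial temperature in Celsius: 1513.5 - 273.15 = 1240.3500°C.
Final Celsius temperature: 1240.3500 - 70.9000 = 1169.4500°C.

1169.45°C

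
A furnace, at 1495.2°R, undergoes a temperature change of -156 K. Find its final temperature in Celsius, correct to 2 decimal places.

Initial temperature in Celsius: (1495.2 - 491.67) × 5/9 = 557.5167°C.
The 156 K change is an interval; Kelvin and Celsius degrees are the same size, so ΔC = -156°C.
Final Celsius temperature: 557.5167 - 156.0000 = 401.5167°C.

401.52°C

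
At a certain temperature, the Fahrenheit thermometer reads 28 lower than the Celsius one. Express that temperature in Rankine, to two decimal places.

Let x be the Celsius reading; then the Fahrenheit reading is 1.8·x + 32.
(1.8·x + 32) - x = -28  ⇒  (0.8)·x = -60  ⇒  x = -75.0000°C.
In Rankine: -75.0000 × 1.8 + 491.67 = 356.67°R.

356.67°R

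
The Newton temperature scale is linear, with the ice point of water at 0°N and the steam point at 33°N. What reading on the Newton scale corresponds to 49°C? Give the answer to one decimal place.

16.2°N

Linearly onto the Newton scale: 0 + (49.0000 / 100) × (33 - 0) = 16.2°N.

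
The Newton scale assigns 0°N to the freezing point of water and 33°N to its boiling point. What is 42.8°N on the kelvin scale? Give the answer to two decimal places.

402.85 K

Linear interpolation between the fixed points: C = (42.8 - 0) × 100 / (33 - 0) = 129.6970°C.
Then 129.6970 + 273.15 = 402.85 K.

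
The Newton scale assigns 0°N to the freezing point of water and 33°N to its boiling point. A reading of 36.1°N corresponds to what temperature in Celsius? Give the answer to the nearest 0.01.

109.39°C

Linear interpolation between the fixed points: C = (36.1 - 0) × 100 / (33 - 0) = 109.3939°C.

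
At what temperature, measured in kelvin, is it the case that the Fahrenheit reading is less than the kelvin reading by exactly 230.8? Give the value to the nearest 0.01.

286.09 K

Let K be the kelvin reading. The Fahrenheit reading is F = 1.8·K - 459.67.
Require F - K = -230.8: (0.8)·K - 459.67 = -230.8.
K = (-230.8 + 459.67) / (0.8) = 286.09.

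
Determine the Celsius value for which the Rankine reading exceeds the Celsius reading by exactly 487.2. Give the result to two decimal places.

Let C be the Celsius reading. The Rankine reading is R = 1.8·C + 491.67.
Require R - C = 487.2: (0.8)·C + 491.67 = 487.2.
C = (487.2 - 491.67) / (0.8) = -5.59.

-5.59°C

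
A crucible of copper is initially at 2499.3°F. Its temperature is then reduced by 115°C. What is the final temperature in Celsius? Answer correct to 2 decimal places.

1255.72°C

Initial temperature in Celsius: (2499.3 - 32) × 5/9 = 1370.7222°C.
Final Celsius temperature: 1370.7222 - 115.0000 = 1255.7222°C.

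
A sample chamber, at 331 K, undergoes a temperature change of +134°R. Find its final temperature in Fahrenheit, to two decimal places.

270.13°F

Initial temperature in Celsius: 331 - 273.15 = 57.8500°C.
The 134°R change is an interval, so only the factor 5/9 applies: +134 × 5/9 = +74.4444°C.
Final Celsius temperature: 57.8500 + 74.4444 = 132.2944°C.
In Fahrenheit: 132.2944 × 1.8 + 32 = 270.13°F.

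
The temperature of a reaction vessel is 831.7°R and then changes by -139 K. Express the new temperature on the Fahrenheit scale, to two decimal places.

Initial temperature in Celsius: (831.7 - 491.67) × 5/9 = 188.9056°C.
The 139 K change is an interval; Kelvin and Celsius degrees are the same size, so ΔC = -139°C.
Final Celsius temperature: 188.9056 - 139.0000 = 49.9056°C.
In Fahrenheit: 49.9056 × 1.8 + 32 = 121.83°F.

121.83°F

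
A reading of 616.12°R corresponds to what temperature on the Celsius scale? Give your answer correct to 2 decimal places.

69.14°C

In Celsius: (616.12 - 491.67) × 5/9 = 69.1389°C.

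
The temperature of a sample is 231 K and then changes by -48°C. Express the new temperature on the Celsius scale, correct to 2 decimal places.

-90.15°C

Initial temperature in Celsius: 231 - 273.15 = -42.1500°C.
Final Celsius temperature: -42.1500 - 48.0000 = -90.1500°C.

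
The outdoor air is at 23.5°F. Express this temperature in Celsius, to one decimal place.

In Celsius: (23.5 - 32) × 5/9 = -4.7222°C.

-4.7°C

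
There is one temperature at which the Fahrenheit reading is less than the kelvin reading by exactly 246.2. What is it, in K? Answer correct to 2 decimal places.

266.84 K

Let K be the kelvin reading. The Fahrenheit reading is F = 1.8·K - 459.67.
Require F - K = -246.2: (0.8)·K - 459.67 = -246.2.
K = (-246.2 + 459.67) / (0.8) = 266.84.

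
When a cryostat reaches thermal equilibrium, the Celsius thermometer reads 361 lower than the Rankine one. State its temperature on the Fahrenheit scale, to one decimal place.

Let x be the Rankine reading; then the Celsius reading is 5/9·x - 273.15.
(5/9·x - 273.15) - x = -361  ⇒  (-4/9)·x = -87.85  ⇒  x = 197.6625°R.
In Celsius: (197.6625 - 491.67) × 5/9 = -163.3375°C.
In Fahrenheit: -163.3375 × 1.8 + 32 = -262.0°F.

-262.0°F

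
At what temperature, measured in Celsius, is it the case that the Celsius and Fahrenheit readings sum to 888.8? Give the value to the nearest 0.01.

306.00°C

Let C be the Celsius reading. The Fahrenheit reading is F = 1.8·C + 32.
Require C + F = 888.8: (2.8)·C + 32 = 888.8.
C = (888.8 - 32) / (2.8) = 306.00.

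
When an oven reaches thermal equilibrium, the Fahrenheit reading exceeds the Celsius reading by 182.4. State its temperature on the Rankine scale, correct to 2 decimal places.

830.07°R

Let x be the Celsius reading; then the Fahrenheit reading is 1.8·x + 32.
(1.8·x + 32) - x = 182.4  ⇒  (0.8)·x = 150.4  ⇒  x = 188.0000°C.
In Rankine: 188.0000 × 1.8 + 491.67 = 830.07°R.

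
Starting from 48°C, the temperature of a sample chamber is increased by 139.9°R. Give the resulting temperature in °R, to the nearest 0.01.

The 139.9°R change is an interval, so only the factor 5/9 applies: +139.9 × 5/9 = +77.7222°C.
Final Celsius temperature: 48.0000 + 77.7222 = 125.7222°C.
In Rankine: 125.7222 × 1.8 + 491.67 = 717.97°R.

717.97°R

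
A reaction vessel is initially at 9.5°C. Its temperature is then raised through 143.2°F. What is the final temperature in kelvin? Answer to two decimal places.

362.21 K

The 143.2°F change is an interval, so only the factor 5/9 applies: +143.2 × 5/9 = +79.5556°C.
Final Celsius temperature: 9.5000 + 79.5556 = 89.0556°C.
In kelvin: 89.0556 + 273.15 = 362.21 K.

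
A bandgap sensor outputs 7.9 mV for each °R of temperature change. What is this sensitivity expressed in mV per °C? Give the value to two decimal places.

Since only a temperature interval is involved, the additive offset between the scales drops out.
A change of 1°C is a change of 1.8°R, so per °C the value is 7.9 × 1.8 = 14.22.

14.22 mV per °C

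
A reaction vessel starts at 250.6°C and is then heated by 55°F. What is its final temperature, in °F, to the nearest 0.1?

The 55°F change is an interval, so only the factor 5/9 applies: +55 × 5/9 = +30.5556°C.
Final Celsius temperature: 250.6000 + 30.5556 = 281.1556°C.
In Fahrenheit: 281.1556 × 1.8 + 32 = 538.1°F.

538.1°F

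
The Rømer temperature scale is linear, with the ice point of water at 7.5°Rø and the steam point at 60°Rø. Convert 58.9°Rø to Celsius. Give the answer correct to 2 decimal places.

97.90°C

Linear interpolation between the fixed points: C = (58.9 - 7.5) × 100 / (60 - 7.5) = 97.9048°C.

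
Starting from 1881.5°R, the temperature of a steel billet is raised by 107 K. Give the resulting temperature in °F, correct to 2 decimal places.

1614.43°F

Initial temperature in Celsius: (1881.5 - 491.67) × 5/9 = 772.1278°C.
The 107 K change is an interval; Kelvin and Celsius degrees are the same size, so ΔC = +107°C.
Final Celsius temperature: 772.1278 + 107.0000 = 879.1278°C.
In Fahrenheit: 879.1278 × 1.8 + 32 = 1614.43°F.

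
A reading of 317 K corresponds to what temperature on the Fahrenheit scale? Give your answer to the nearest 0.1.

110.9°F

In Celsius: 317 - 273.15 = 43.8500°C.
In Fahrenheit: 43.8500 × 1.8 + 32 = 110.9°F.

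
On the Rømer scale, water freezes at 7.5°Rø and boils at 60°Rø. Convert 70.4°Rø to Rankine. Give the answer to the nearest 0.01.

Linear interpolation between the fixed points: C = (70.4 - 7.5) × 100 / (60 - 7.5) = 119.8095°C.
Then 119.8095 × 1.8 + 491.67 = 707.33°R.

707.33°R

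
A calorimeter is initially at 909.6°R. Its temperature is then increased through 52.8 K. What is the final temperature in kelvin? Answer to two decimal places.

558.13 K

Initial temperature in Celsius: (909.6 - 491.67) × 5/9 = 232.1833°C.
The 52.8 K change is an interval; Kelvin and Celsius degrees are the same size, so ΔC = +52.8°C.
Final Celsius temperature: 232.1833 + 52.8000 = 284.9833°C.
In kelvin: 284.9833 + 273.15 = 558.13 K.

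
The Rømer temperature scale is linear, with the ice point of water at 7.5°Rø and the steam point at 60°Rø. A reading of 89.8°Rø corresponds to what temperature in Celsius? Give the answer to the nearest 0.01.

156.76°C

Linear interpolation between the fixed points: C = (89.8 - 7.5) × 100 / (60 - 7.5) = 156.7619°C.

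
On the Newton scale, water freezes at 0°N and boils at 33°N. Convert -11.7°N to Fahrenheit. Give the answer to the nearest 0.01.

Linear interpolation between the fixed points: C = (-11.7 - 0) × 100 / (33 - 0) = -35.4545°C.
Then -35.4545 × 1.8 + 32 = -31.82°F.

-31.82°F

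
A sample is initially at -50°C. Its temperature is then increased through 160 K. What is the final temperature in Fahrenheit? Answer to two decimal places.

The 160 K change is an interval; Kelvin and Celsius degrees are the same size, so ΔC = +160°C.
Final Celsius temperature: -50.0000 + 160.0000 = 110.0000°C.
In Fahrenheit: 110.0000 × 1.8 + 32 = 230.00°F.

230.00°F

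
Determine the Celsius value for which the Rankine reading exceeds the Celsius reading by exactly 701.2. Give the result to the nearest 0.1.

261.9°C

Let C be the Celsius reading. The Rankine reading is R = 1.8·C + 491.67.
Require R - C = 701.2: (0.8)·C + 491.67 = 701.2.
C = (701.2 - 491.67) / (0.8) = 261.9.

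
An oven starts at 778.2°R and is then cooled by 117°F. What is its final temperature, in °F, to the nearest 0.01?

201.53°F

Initial temperature in Celsius: (778.2 - 491.67) × 5/9 = 159.1833°C.
The 117°F change is an interval, so only the factor 5/9 applies: -117 × 5/9 = -65.0000°C.
Final Celsius temperature: 159.1833 - 65.0000 = 94.1833°C.
In Fahrenheit: 94.1833 × 1.8 + 32 = 201.53°F.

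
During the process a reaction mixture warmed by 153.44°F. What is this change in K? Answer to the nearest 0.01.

For a temperature interval the offset drops out; only the factor 5/9 applies.
153.44 × 5/9 = 85.24.

85.24 K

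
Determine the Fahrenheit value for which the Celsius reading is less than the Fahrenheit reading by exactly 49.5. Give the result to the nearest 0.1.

71.4°F

Let F be the Fahrenheit reading. The Celsius reading is C = 5/9·F - 17.7778.
Require C - F = -49.5: (-4/9)·F - 17.7778 = -49.5.
F = (-49.5 + 17.7778) / (-4/9) = 71.4.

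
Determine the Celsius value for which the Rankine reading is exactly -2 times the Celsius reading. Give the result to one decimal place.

Let C be the Celsius reading. The Rankine reading is R = 1.8·C + 491.67.
Require R = -2·C: 1.8·C + 491.67 = -2·C.
(3.8)·C = -491.67  ⇒  C = -129.4.

-129.4°C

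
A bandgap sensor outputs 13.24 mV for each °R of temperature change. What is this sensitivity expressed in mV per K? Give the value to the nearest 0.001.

23.832 mV per K

The quantity depends on a temperature interval, so only the ratio of degree sizes applies; the offset between the scales is irrelevant.
A change of 1 K is a change of 1.8°R, so per K the value is 13.24 × 1.8 = 23.832.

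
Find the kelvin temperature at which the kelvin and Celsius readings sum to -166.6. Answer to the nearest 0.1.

53.3 K

Let K be the kelvin reading. The Celsius reading is C = 1·K - 273.15.
Require K + C = -166.6: (2)·K - 273.15 = -166.6.
K = (-166.6 + 273.15) / (2) = 53.3.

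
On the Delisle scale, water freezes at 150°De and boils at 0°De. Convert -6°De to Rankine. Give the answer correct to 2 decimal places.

Linear interpolation between the fixed points: C = (-6 - 150) × 100 / (0 - 150) = 104.0000°C.
Then 104.0000 × 1.8 + 491.67 = 678.87°R.

678.87°R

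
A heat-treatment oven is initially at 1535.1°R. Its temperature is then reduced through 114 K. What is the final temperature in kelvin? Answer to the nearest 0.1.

Initial temperature in Celsius: (1535.1 - 491.67) × 5/9 = 579.6833°C.
The 114 K change is an interval; Kelvin and Celsius degrees are the same size, so ΔC = -114°C.
Final Celsius temperature: 579.6833 - 114.0000 = 465.6833°C.
In kelvin: 465.6833 + 273.15 = 738.8 K.

738.8 K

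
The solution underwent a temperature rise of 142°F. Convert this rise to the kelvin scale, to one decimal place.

Only the scale ratio 5/9 matters for a change in temperature.
142 × 5/9 = 78.9.

78.9 K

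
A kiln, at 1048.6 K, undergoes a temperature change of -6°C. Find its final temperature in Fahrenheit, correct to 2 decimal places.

1417.01°F

Initial temperature in Celsius: 1048.6 - 273.15 = 775.4500°C.
Final Celsius temperature: 775.4500 - 6.0000 = 769.4500°C.
In Fahrenheit: 769.4500 × 1.8 + 32 = 1417.01°F.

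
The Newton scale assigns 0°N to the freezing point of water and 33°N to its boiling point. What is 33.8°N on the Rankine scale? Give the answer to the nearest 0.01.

676.03°R

Linear interpolation between the fixed points: C = (33.8 - 0) × 100 / (33 - 0) = 102.4242°C.
Then 102.4242 × 1.8 + 491.67 = 676.03°R.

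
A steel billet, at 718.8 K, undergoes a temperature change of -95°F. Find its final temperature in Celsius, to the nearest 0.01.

Initial temperature in Celsius: 718.8 - 273.15 = 445.6500°C.
The 95°F change is an interval, so only the factor 5/9 applies: -95 × 5/9 = -52.7778°C.
Final Celsius temperature: 445.6500 - 52.7778 = 392.8722°C.

392.87°C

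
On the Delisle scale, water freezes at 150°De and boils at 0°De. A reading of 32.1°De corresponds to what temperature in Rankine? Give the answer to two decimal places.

Linear interpolation between the fixed points: C = (32.1 - 150) × 100 / (0 - 150) = 78.6000°C.
Then 78.6000 × 1.8 + 491.67 = 633.15°R.

633.15°R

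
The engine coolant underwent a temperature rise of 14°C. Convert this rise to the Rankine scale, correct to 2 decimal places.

An interval of 1°C corresponds to 1.8°R.
14 × 1.8 = 25.20.

25.20°R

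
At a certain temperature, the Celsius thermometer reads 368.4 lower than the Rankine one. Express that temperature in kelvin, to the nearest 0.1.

Let x be the Rankine reading; then the Celsius reading is 5/9·x - 273.15.
(5/9·x - 273.15) - x = -368.4  ⇒  (-4/9)·x = -95.25  ⇒  x = 214.3125°R.
In Celsius: (214.3125 - 491.67) × 5/9 = -154.0875°C.
In kelvin: -154.0875 + 273.15 = 119.1 K.

119.1 K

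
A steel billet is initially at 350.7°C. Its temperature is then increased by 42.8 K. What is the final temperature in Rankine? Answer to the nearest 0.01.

The 42.8 K change is an interval; Kelvin and Celsius degrees are the same size, so ΔC = +42.8°C.
Final Celsius temperature: 350.7000 + 42.8000 = 393.5000°C.
In Rankine: 393.5000 × 1.8 + 491.67 = 1199.97°R.

1199.97°R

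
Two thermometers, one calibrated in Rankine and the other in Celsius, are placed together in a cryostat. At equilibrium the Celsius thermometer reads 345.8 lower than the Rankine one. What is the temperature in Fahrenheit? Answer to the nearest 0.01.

-296.21°F

Let x be the Rankine reading; then the Celsius reading is 5/9·x - 273.15.
(5/9·x - 273.15) - x = -345.8  ⇒  (-4/9)·x = -72.65  ⇒  x = 163.4625°R.
In Celsius: (163.4625 - 491.67) × 5/9 = -182.3375°C.
In Fahrenheit: -182.3375 × 1.8 + 32 = -296.21°F.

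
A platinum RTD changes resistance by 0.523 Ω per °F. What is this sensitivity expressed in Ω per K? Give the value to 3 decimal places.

Since only a temperature interval is involved, the additive offset between the scales drops out.
A change of 1 K is a change of 1.8°F, so per K the value is 0.523 × 1.8 = 0.941.

0.941 Ω per K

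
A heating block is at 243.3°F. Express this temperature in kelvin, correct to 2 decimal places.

In Celsius: (243.3 - 32) × 5/9 = 117.3889°C.
In kelvin: 117.3889 + 273.15 = 390.54 K.

390.54 K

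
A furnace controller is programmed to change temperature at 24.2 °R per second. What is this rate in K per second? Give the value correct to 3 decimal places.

13.444 K/second

Since only a temperature interval is involved, the additive offset between the scales drops out.
A change of 1°R is a change of 5/9 K, so 24.2 × 5/9 = 13.444.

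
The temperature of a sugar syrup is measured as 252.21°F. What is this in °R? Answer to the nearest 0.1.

711.9°R

In Celsius: (252.21 - 32) × 5/9 = 122.3389°C.
In Rankine: 122.3389 × 1.8 + 491.67 = 711.9°R.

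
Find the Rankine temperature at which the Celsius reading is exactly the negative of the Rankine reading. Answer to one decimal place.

175.6°R

Let R be the Rankine reading. The Celsius reading is C = 5/9·R - 273.15.
Require C = -1·R: 5/9·R - 273.15 = -1·R.
(14/9)·R = 273.15  ⇒  R = 175.6.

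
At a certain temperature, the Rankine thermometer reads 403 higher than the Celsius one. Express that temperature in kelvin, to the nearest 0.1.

Let x be the Celsius reading; then the Rankine reading is 1.8·x + 491.67.
(1.8·x + 491.67) - x = 403  ⇒  (0.8)·x = -88.67  ⇒  x = -110.8375°C.
In kelvin: -110.8375 + 273.15 = 162.3 K.

162.3 K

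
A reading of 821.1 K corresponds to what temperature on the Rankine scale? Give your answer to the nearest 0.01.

In Celsius: 821.1 - 273.15 = 547.9500°C.
In Rankine: 547.9500 × 1.8 + 491.67 = 1477.98°R.

1477.98°R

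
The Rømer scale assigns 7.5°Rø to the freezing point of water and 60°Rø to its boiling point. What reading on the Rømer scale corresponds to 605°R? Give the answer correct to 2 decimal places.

First in Celsius: (605 - 491.67) × 5/9 = 62.9611°C.
Linearly onto the Rømer scale: 7.5 + (62.9611 / 100) × (60 - 7.5) = 40.55°Rø.

40.55°Rø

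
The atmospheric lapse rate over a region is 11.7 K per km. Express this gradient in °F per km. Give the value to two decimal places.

21.06 °F/km

The quantity depends on a temperature interval, so only the ratio of degree sizes applies; the offset between the scales is irrelevant.
A change of 1 K is a change of 1.8°F, so 11.7 × 1.8 = 21.06.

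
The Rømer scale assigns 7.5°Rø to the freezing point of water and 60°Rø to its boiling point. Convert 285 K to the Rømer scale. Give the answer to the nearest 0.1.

First in Celsius: 285 - 273.15 = 11.8500°C.
Linearly onto the Rømer scale: 7.5 + (11.8500 / 100) × (60 - 7.5) = 13.7°Rø.

13.7°Rø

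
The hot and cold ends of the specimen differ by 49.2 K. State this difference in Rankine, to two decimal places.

88.56°R

For a temperature interval the offset drops out; only the factor 1.8 applies.
49.2 × 1.8 = 88.56.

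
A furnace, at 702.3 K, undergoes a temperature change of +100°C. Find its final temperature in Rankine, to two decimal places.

1444.14°R

Initial temperature in Celsius: 702.3 - 273.15 = 429.1500°C.
Final Celsius temperature: 429.1500 + 100.0000 = 529.1500°C.
In Rankine: 529.1500 × 1.8 + 491.67 = 1444.14°R.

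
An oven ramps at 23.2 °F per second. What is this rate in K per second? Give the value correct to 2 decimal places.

The quantity depends on a temperature interval, so only the ratio of degree sizes applies; the offset between the scales is irrelevant.
A change of 1°F is a change of 5/9 K, so 23.2 × 5/9 = 12.89.

12.89 K/second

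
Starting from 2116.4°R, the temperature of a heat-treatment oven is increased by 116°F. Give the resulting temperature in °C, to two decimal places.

Initial temperature in Celsius: (2116.4 - 491.67) × 5/9 = 902.6278°C.
The 116°F change is an interval, so only the factor 5/9 applies: +116 × 5/9 = +64.4444°C.
Final Celsius temperature: 902.6278 + 64.4444 = 967.0722°C.

967.07°C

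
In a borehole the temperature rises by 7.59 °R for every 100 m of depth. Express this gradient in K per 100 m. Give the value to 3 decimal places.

4.217 K/100 m

The quantity depends on a temperature interval, so only the ratio of degree sizes applies; the offset between the scales is irrelevant.
A change of 1°R is a change of 5/9 K, so 7.59 × 5/9 = 4.217.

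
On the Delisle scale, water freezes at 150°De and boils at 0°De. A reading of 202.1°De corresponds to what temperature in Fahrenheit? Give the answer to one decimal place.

Linear interpolation between the fixed points: C = (202.1 - 150) × 100 / (0 - 150) = -34.7333°C.
Then -34.7333 × 1.8 + 32 = -30.5°F.

-30.5°F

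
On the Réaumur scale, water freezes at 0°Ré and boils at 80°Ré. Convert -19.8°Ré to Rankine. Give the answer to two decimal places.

Linear interpolation between the fixed points: C = (-19.8 - 0) × 100 / (80 - 0) = -24.7500°C.
Then -24.7500 × 1.8 + 491.67 = 447.12°R.

447.12°R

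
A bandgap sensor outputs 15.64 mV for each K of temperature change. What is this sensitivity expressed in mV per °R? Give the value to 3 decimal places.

8.689 mV per °R

The quantity depends on a temperature interval, so only the ratio of degree sizes applies; the offset between the scales is irrelevant.
A change of 1°R is a change of 5/9 K, so per °R the value is 15.64 × 5/9 = 8.689.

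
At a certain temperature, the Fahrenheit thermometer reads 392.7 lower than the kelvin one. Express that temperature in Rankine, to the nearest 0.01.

Let x be the kelvin reading; then the Fahrenheit reading is 1.8·x - 459.67.
(1.8·x - 459.67) - x = -392.7  ⇒  (0.8)·x = 66.97  ⇒  x = 83.7125 K.
In Celsius: 83.7125 - 273.15 = -189.4375°C.
In Rankine: -189.4375 × 1.8 + 491.67 = 150.68°R.

150.68°R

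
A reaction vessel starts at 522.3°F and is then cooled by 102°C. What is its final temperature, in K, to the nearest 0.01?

443.54 K

Initial temperature in Celsius: (522.3 - 32) × 5/9 = 272.3889°C.
Final Celsius temperature: 272.3889 - 102.0000 = 170.3889°C.
In kelvin: 170.3889 + 273.15 = 443.54 K.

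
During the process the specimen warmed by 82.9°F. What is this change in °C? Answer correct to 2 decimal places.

46.06°C

An interval of 1°F corresponds to 5/9°C.
82.9 × 5/9 = 46.06.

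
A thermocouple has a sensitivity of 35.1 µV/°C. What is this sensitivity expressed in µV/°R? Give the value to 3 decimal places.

Since only a temperature interval is involved, the additive offset between the scales drops out.
A change of 1°R is a change of 5/9°C, so per °R the value is 35.1 × 5/9 = 19.500.

19.500 µV/°R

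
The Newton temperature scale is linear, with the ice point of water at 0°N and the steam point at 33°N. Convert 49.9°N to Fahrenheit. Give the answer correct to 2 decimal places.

304.18°F

Linear interpolation between the fixed points: C = (49.9 - 0) × 100 / (33 - 0) = 151.2121°C.
Then 151.2121 × 1.8 + 32 = 304.18°F.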